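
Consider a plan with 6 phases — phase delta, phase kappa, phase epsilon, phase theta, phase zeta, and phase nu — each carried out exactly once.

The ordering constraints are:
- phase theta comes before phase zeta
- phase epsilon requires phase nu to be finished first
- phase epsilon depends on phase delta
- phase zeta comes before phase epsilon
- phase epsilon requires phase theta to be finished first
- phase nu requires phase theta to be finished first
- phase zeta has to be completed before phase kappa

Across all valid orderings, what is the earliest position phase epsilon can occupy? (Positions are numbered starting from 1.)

Every phase that must precede phase epsilon has to come before it. Tracing all chains that end at phase epsilon, those phases are: phase delta, phase theta, phase zeta, phase nu — 4 in total.
So at minimum 4 phases come before phase epsilon, putting phase epsilon no earlier than position 5. That position is achievable by scheduling exactly those predecessors first.

5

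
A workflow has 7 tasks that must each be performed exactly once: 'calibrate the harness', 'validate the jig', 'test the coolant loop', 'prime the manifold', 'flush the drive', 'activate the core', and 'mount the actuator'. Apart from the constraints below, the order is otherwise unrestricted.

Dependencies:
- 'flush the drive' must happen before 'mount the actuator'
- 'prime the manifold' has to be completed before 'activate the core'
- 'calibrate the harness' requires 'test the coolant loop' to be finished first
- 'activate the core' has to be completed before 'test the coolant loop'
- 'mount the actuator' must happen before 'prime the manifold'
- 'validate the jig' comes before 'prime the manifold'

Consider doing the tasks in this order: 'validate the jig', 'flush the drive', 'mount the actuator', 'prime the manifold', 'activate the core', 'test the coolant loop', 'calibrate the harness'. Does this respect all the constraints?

Going through the constraints one by one, each required predecessor appears earlier in the sequence than its dependent — e.g. 'validate the jig' (position 1) is before 'prime the manifold' (position 4), as required.

Yes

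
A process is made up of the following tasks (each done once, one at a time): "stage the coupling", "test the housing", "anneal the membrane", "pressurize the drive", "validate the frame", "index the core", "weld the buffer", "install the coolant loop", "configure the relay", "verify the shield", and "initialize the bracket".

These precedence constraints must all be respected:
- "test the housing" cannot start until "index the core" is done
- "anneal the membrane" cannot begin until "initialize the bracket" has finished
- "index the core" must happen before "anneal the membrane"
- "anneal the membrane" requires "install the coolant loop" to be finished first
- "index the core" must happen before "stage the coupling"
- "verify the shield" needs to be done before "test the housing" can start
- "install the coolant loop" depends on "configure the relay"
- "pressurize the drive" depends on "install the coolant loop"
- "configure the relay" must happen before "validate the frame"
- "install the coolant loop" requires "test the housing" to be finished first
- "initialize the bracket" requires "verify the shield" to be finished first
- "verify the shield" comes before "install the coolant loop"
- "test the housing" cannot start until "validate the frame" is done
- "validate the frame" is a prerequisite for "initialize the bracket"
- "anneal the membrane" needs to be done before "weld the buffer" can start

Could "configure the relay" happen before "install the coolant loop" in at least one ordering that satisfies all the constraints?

Yes

The constraints force "configure the relay" before "install the coolant loop", so yes — every valid ordering has "configure the relay" earlier.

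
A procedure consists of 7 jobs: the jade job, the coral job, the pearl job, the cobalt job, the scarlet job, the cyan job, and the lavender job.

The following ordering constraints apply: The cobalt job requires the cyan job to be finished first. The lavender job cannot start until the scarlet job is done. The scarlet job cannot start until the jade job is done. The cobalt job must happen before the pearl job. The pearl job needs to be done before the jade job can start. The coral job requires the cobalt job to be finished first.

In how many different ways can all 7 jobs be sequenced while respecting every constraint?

The cyan job is the only job with nothing required before it, so every ordering starts there.
Enumerating by repeatedly choosing an available job (one whose prerequisites are all placed) gives 5 distinct complete orderings.

5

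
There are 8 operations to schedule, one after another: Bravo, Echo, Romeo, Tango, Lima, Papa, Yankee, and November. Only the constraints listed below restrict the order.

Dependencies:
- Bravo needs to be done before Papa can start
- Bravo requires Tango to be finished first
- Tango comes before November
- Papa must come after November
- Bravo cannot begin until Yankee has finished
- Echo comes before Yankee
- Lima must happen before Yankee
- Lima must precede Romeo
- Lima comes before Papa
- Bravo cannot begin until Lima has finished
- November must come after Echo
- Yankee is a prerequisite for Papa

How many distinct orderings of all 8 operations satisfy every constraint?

The operations with no prerequisites are Echo, Tango, Lima; any of them can be placed first.
Enumerating by repeatedly choosing an available operation (one whose prerequisites are all placed) gives 142 distinct complete orderings.

142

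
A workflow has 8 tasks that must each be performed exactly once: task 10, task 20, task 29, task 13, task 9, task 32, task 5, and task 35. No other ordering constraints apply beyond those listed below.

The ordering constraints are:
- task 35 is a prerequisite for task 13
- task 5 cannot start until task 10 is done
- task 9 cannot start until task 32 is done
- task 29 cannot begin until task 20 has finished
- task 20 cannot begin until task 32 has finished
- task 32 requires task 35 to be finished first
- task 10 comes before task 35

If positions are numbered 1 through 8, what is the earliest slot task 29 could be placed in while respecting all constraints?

The tasks that are forced before task 29, directly or transitively, are task 10, task 20, task 32, task 35. That's 4 tasks.
With 4 mandatory predecessors, the earliest task 29 can sit is position 4+1 = 5, and placing just those 4 first achieves it.

5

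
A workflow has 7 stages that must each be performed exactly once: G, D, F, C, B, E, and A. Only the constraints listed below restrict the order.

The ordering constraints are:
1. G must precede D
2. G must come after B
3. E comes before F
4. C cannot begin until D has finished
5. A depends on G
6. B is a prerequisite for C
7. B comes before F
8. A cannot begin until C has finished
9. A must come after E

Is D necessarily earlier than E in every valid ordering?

No

Nothing in the constraints links D and E; they are unordered relative to each other.
A valid ordering placing E before D exists, so the answer is no.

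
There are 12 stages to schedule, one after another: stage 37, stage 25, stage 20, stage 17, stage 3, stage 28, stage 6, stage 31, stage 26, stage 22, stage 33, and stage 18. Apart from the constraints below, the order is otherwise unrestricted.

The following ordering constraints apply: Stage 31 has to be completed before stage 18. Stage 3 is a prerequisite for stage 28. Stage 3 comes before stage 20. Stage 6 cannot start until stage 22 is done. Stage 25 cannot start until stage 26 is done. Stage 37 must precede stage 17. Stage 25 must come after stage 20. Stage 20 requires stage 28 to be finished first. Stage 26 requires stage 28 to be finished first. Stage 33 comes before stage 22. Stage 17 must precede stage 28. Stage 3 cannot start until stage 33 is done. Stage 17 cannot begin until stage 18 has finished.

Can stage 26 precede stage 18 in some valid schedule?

There is a dependency chain stage 18 → stage 17 → stage 28 → stage 26, so stage 26 always comes after stage 18.
So no valid ordering can have stage 26 before stage 18.

No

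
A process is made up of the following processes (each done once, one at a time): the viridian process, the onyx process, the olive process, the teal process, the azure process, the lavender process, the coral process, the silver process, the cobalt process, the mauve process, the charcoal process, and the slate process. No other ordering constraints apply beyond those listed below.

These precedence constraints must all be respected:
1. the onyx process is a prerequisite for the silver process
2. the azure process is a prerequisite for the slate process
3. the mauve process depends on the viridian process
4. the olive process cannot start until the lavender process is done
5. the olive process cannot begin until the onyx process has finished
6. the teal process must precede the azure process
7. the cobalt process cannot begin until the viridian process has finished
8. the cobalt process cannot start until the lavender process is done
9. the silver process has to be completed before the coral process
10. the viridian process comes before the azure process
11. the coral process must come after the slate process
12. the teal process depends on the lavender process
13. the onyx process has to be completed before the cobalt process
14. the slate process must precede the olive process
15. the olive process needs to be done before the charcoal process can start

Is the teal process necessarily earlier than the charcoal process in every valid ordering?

Yes

Tracing the constraints gives a chain: the teal process → the azure process → the slate process → the olive process → the charcoal process.
Hence the teal process necessarily comes before the charcoal process.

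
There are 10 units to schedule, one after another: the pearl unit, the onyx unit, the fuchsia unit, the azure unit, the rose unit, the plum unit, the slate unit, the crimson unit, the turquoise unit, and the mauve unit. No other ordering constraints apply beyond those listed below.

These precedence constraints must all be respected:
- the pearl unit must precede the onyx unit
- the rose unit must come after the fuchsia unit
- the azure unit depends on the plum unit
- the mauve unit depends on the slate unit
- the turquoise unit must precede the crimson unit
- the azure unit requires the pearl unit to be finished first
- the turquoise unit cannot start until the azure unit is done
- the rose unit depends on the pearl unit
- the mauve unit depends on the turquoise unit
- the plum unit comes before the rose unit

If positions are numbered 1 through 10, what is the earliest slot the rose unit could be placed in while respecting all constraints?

4

Every unit that must precede the rose unit has to come before it. Tracing all chains that end at the rose unit, those units are: the pearl unit, the fuchsia unit, the plum unit — 3 in total.
So at minimum 3 units come before the rose unit, putting the rose unit no earlier than position 4. That position is achievable by scheduling exactly those predecessors first.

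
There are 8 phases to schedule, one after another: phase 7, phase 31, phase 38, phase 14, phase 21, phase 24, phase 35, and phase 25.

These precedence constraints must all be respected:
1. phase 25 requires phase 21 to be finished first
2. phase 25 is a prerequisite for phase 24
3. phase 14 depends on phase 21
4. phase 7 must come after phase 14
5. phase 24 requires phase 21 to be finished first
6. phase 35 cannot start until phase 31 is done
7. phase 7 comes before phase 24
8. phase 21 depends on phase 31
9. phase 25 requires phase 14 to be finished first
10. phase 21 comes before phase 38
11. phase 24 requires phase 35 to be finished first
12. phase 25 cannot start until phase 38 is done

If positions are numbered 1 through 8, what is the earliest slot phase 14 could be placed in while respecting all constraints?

The phases that are forced before phase 14, directly or transitively, are phase 31, phase 21. That's 2 phases.
With 2 mandatory predecessors, the earliest phase 14 can sit is position 2+1 = 3, and placing just those 2 first achieves it.

3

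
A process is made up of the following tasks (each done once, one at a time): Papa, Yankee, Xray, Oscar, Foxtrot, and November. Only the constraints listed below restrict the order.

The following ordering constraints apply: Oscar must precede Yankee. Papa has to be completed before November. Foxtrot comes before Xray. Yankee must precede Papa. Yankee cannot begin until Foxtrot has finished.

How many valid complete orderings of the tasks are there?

2 tasks have no prerequisites (Oscar, Foxtrot), so any of them could come first.
Counting all ways to extend the partial order to a total order gives 9.

9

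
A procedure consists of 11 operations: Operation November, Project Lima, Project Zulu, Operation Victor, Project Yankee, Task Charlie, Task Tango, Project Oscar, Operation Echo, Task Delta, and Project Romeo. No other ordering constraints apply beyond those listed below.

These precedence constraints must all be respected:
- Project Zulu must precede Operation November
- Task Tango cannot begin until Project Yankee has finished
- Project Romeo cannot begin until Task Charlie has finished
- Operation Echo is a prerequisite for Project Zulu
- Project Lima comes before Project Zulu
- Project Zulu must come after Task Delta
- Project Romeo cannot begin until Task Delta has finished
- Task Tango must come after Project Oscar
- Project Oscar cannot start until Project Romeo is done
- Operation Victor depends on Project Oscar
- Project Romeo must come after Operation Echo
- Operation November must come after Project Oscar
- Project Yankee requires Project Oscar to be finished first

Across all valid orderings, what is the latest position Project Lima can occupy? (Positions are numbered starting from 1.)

Following every chain forward from Project Lima, the operations that must come later are Operation November, Project Zulu — 2 of them.
With 2 mandatory successors out of 11 operations total, the latest slot for Project Lima is 11−2 = 9, and it's reachable by doing all non-successors before Project Lima.

9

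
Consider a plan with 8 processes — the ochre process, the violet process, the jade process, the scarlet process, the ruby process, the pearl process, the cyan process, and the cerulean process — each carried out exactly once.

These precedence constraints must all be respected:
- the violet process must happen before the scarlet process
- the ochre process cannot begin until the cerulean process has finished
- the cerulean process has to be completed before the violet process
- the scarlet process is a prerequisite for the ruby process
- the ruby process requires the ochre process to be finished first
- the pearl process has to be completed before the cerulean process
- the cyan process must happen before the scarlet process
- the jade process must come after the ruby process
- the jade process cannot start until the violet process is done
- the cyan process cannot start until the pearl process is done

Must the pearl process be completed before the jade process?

There is a constraint chain the pearl process → the cerulean process → the violet process → the jade process.
That forces the pearl process before the jade process in every valid schedule.

Yes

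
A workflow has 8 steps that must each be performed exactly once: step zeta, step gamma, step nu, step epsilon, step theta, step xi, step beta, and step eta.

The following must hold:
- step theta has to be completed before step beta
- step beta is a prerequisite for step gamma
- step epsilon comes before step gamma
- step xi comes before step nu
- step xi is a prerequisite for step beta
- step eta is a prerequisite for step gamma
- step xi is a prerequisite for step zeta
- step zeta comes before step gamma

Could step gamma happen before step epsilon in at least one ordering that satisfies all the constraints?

There is a dependency chain step epsilon → step gamma, so step gamma always comes after step epsilon.
Hence step gamma can never be scheduled before step epsilon.

No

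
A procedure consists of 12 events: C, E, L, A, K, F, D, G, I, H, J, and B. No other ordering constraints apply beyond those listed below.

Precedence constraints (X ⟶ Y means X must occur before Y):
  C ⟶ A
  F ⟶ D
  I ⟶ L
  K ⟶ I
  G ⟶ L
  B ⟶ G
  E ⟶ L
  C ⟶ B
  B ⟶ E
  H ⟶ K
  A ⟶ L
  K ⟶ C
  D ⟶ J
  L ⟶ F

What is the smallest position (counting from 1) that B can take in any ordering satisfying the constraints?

The events that are forced before B, directly or transitively, are C, K, H. That's 3 events.
So at minimum 3 events come before B, putting B no earlier than position 4. That position is achievable by scheduling exactly those predecessors first.

4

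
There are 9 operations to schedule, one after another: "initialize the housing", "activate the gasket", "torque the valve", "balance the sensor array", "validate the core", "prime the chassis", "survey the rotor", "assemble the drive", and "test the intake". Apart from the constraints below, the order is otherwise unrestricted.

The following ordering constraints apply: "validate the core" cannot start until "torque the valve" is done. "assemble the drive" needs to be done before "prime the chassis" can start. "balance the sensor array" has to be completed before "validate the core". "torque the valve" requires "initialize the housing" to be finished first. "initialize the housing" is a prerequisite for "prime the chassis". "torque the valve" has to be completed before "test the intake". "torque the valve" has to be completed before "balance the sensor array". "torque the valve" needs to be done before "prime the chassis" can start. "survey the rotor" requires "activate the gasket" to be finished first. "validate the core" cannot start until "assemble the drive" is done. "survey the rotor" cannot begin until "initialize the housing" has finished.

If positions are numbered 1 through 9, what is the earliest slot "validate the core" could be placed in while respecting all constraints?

Every operation that must precede "validate the core" has to come before it. Tracing all chains that end at "validate the core", those operations are: "initialize the housing", "torque the valve", "balance the sensor array", "assemble the drive" — 4 in total.
So at minimum 4 operations come before "validate the core", putting "validate the core" no earlier than position 5. That position is achievable by scheduling exactly those predecessors first.

5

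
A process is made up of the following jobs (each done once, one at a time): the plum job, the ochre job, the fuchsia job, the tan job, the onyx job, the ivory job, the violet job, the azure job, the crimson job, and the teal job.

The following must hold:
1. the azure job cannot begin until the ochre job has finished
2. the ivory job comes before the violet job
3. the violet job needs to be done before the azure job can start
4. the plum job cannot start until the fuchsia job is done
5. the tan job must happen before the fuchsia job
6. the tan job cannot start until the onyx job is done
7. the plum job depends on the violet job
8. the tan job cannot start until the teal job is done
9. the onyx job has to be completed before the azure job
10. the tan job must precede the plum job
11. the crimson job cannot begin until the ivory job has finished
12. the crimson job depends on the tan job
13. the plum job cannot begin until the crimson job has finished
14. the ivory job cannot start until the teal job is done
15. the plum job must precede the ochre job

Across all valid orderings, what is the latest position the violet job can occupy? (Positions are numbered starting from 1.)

7

The jobs that are forced after the violet job, directly or by a chain of constraints, are the plum job, the ochre job, the azure job. That's 3 jobs.
So at least 3 jobs follow the violet job, putting the violet job no later than position 7. That position is achievable by scheduling everything else first.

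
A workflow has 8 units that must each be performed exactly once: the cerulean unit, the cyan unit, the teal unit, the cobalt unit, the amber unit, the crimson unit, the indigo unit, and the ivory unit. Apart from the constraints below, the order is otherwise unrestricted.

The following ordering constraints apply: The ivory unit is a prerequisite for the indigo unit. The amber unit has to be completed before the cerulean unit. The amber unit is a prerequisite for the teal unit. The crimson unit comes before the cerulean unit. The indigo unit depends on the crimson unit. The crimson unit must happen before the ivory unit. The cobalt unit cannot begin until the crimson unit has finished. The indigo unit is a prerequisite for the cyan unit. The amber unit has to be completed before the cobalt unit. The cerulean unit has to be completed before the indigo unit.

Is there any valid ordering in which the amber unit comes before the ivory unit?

The constraints leave the amber unit and the ivory unit unordered relative to each other; nothing requires the ivory unit earlier.
So a valid ordering placing the amber unit earlier than the ivory unit exists.

Yes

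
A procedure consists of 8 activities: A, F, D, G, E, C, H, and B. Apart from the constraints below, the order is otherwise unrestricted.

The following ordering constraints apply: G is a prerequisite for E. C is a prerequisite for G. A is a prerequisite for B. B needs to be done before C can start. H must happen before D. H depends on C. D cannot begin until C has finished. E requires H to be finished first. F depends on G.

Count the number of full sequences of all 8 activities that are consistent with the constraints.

Only A has no prerequisites, so it must go first.
Counting all ways to extend the partial order to a total order gives 16.

16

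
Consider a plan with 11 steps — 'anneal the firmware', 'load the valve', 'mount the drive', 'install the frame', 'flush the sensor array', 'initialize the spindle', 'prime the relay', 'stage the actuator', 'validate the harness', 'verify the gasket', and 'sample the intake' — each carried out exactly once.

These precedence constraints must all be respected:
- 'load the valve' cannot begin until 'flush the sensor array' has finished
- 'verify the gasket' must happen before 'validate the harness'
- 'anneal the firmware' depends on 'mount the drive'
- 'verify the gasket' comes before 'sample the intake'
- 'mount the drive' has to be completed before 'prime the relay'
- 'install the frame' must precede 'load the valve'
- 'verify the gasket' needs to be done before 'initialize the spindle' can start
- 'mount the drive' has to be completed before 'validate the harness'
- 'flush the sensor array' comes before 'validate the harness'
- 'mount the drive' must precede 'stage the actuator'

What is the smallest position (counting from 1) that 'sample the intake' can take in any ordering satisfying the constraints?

2

The only step forced before 'sample the intake' (directly or transitively) is 'verify the gasket'.
With 1 mandatory predecessor, the earliest 'sample the intake' can sit is position 1+1 = 2, and placing just that one first achieves it.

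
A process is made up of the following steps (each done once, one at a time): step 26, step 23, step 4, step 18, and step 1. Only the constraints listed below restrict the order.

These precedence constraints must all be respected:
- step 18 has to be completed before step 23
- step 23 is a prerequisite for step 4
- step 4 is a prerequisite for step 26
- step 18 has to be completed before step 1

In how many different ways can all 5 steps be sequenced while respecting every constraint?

4

Step 18 is the only step with nothing required before it, so every ordering starts there.
Systematically extending each partial ordering one step at a time and counting, there are 4 complete orderings.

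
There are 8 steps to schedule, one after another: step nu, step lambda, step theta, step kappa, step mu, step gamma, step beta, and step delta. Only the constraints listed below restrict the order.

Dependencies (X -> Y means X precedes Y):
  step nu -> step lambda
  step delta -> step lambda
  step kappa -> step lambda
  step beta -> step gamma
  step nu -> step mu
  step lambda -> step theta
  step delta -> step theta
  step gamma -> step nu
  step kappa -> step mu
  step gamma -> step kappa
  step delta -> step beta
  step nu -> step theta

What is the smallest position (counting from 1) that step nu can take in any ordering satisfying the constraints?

Working backwards through the constraints from step nu, its full set of required predecessors is step gamma, step beta, step delta — 3 of them.
So at minimum 3 steps come before step nu, putting step nu no earlier than position 4. That position is achievable by scheduling exactly those predecessors first.

4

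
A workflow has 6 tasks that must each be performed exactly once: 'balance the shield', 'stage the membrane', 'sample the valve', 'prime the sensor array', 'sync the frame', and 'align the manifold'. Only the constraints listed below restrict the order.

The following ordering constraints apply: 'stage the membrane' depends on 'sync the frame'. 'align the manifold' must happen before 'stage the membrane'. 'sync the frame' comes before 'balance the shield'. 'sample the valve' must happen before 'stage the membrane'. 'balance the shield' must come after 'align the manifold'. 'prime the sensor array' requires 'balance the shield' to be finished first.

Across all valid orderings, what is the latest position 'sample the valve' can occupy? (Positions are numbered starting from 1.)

Following the constraints forward from 'sample the valve', its only required successor is 'stage the membrane'.
So at least 1 task follows 'sample the valve', putting 'sample the valve' no later than position 5. That position is achievable by scheduling everything else first.

5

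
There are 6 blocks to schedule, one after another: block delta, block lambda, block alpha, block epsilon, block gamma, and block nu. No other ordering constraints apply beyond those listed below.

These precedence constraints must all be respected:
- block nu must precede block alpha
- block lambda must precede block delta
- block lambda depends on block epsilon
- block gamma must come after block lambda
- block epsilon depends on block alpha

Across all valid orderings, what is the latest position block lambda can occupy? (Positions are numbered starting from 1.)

4

Every block that must follow block lambda has to come after it. Tracing all chains starting from block lambda, those blocks are: block delta, block gamma — 2 in total.
With 2 mandatory successors out of 6 blocks total, the latest slot for block lambda is 6−2 = 4, and it's reachable by doing all non-successors before block lambda.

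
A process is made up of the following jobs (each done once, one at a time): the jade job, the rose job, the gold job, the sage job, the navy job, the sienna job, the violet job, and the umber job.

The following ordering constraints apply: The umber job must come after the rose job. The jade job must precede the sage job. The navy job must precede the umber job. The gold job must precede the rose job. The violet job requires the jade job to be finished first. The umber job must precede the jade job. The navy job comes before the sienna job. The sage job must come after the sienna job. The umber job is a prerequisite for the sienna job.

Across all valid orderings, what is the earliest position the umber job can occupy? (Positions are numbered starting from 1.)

4

Every job that must precede the umber job has to come before it. Tracing all chains that end at the umber job, those jobs are: the rose job, the gold job, the navy job — 3 in total.
With 3 mandatory predecessors, the earliest the umber job can sit is position 3+1 = 4, and placing just those 3 first achieves it.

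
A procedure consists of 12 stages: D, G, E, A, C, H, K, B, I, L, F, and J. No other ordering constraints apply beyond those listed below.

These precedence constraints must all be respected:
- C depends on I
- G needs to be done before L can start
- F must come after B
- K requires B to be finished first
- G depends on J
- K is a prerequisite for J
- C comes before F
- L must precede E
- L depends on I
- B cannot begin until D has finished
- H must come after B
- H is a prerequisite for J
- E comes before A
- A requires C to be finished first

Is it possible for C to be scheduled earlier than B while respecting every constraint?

No chain of constraints runs from B to C, so B is not required to come first.
So a valid ordering placing C earlier than B exists.

Yes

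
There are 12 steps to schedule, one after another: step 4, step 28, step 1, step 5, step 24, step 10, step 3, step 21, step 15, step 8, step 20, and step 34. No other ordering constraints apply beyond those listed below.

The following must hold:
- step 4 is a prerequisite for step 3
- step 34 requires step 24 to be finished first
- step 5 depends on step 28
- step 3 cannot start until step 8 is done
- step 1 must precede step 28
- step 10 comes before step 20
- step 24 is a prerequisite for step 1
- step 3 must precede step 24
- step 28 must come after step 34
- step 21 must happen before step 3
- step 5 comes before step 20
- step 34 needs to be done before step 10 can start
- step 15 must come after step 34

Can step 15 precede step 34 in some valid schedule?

Following step 34 → step 15, step 34 must precede step 15 in every valid ordering.
So no valid ordering can have step 15 before step 34.

No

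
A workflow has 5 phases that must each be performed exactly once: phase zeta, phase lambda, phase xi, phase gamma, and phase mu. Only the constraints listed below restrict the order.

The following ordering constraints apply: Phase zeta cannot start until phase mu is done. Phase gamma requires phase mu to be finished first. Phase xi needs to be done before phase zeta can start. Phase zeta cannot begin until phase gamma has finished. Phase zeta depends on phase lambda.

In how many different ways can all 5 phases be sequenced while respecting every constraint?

The phases with no prerequisites are phase lambda, phase xi, phase mu; any of them can be placed first.
Counting all ways to extend the partial order to a total order gives 12.

12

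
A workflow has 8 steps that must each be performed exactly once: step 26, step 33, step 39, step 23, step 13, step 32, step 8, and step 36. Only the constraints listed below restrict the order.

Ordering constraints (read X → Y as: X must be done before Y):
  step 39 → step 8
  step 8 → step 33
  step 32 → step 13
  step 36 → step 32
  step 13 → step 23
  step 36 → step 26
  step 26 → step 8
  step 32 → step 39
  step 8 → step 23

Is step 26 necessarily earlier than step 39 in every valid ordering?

Step 26 and step 39 are not related by any chain of constraints.
There exist valid orderings with step 39 before step 26, so step 26 is not required to come first.

No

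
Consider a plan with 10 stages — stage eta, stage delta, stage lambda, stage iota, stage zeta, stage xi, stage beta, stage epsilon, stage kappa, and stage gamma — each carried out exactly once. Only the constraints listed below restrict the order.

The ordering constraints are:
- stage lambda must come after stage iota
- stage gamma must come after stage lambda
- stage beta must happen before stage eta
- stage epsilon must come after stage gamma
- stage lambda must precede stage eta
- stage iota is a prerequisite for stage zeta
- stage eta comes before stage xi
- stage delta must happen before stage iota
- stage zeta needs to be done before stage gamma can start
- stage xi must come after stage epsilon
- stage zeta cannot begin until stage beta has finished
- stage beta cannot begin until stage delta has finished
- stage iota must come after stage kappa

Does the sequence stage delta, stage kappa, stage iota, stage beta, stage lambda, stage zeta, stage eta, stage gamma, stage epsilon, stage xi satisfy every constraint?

Yes

Every stated constraint is respected: stage beta sits at position 4, ahead of stage eta at position 7, and each of the other listed pairs likewise has the predecessor earlier in the sequence.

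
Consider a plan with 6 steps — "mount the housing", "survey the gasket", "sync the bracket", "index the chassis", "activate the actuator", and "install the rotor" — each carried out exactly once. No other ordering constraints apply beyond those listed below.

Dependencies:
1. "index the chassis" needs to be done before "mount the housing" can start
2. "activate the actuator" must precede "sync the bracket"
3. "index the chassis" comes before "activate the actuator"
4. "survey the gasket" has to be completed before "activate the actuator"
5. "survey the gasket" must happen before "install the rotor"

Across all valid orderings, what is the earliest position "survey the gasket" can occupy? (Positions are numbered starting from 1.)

Nothing is required before "survey the gasket"; it can be the very first step.

1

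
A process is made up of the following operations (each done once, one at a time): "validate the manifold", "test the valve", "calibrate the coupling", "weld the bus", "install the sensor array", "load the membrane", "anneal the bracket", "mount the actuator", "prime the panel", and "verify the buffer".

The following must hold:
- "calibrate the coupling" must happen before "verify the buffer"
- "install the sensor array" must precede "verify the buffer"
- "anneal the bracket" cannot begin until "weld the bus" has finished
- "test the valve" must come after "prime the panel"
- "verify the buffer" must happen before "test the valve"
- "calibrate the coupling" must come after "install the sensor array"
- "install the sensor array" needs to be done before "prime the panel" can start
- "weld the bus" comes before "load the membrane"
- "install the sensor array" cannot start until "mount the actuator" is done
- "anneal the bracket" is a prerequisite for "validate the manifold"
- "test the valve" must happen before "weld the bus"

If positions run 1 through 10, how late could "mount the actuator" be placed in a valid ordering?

1

Following every chain forward from "mount the actuator", the operations that must come later are "validate the manifold", "test the valve", "calibrate the coupling", "weld the bus", "install the sensor array", "load the membrane", "anneal the bracket", "prime the panel", "verify the buffer" — 9 of them.
So at least 9 operations follow "mount the actuator", putting "mount the actuator" no later than position 1. That position is achievable by scheduling everything else first.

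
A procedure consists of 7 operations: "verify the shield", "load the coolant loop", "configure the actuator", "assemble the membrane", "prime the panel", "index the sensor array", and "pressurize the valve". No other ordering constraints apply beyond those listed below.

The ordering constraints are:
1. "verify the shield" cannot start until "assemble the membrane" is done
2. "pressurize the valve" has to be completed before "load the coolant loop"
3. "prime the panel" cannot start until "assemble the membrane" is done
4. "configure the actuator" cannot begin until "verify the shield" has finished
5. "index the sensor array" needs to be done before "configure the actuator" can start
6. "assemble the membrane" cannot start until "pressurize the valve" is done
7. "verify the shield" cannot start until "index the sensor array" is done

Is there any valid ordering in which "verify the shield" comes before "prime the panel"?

Yes

The constraints leave "verify the shield" and "prime the panel" unordered relative to each other; nothing requires "prime the panel" earlier.
That means at least one valid schedule has "verify the shield" before "prime the panel".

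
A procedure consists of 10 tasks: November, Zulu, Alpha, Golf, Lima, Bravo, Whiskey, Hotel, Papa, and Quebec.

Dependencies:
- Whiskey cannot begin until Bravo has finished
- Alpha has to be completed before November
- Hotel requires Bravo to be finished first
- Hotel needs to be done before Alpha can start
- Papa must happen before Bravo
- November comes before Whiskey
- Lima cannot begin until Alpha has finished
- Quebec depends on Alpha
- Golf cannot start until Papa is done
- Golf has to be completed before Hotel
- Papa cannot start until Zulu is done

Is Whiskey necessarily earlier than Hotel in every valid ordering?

The constraints actually force Hotel before Whiskey (via Hotel → Alpha → November → Whiskey), not the other way around.
So Whiskey never precedes Hotel.

No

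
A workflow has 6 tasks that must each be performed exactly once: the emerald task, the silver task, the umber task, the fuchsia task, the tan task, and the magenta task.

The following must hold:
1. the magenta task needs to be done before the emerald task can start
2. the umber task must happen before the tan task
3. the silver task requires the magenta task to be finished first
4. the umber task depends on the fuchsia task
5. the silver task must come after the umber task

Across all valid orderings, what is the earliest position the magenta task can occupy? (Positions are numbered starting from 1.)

1

Nothing is required before the magenta task; it can be the very first task.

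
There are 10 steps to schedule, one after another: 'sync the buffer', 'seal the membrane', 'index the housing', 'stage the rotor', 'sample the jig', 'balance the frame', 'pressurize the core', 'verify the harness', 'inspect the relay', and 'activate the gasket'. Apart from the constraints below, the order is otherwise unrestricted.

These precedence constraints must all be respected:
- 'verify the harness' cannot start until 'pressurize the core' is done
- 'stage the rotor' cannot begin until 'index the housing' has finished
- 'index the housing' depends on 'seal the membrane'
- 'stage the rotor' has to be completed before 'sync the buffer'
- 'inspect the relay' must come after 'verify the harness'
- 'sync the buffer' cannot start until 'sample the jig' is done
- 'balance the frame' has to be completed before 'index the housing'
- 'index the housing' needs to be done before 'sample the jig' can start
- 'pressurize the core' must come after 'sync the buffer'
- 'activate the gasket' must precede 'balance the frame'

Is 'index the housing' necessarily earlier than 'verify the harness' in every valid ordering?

There is a constraint chain 'index the housing' → 'stage the rotor' → 'sync the buffer' → 'pressurize the core' → 'verify the harness'.
So 'index the housing' must precede 'verify the harness' in any valid ordering.

Yes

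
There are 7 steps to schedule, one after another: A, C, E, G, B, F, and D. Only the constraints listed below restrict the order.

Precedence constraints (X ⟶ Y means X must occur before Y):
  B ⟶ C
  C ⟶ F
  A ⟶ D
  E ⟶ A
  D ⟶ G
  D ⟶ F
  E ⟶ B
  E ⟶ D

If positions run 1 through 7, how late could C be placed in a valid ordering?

Following the constraints forward from C, its only required successor is F.
So at least 1 step follows C, putting C no later than position 6. That position is achievable by scheduling everything else first.

6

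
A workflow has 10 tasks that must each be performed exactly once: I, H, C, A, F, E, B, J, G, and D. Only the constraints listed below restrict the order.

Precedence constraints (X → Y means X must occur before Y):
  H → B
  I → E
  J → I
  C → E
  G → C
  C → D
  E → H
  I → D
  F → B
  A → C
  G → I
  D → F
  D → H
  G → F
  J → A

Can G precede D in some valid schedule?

G is actually forced before D by the constraints, so certainly some valid ordering has G first.

Yes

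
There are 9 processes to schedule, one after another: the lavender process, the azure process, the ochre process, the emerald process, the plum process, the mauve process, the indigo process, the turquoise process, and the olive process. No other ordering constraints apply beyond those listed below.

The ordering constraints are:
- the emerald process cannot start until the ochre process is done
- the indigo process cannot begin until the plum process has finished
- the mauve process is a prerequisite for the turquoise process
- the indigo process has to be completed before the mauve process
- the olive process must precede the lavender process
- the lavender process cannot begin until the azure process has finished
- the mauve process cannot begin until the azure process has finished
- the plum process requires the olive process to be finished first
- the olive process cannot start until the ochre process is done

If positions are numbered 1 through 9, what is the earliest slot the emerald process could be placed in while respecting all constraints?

2

The only process forced before the emerald process (directly or transitively) is the ochre process.
So at minimum 1 process comes before the emerald process, putting the emerald process no earlier than position 2. That position is achievable by scheduling exactly that predecessor first.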